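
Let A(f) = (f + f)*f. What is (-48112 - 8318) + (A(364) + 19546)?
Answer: 228108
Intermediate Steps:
A(f) = 2*f² (A(f) = (2*f)*f = 2*f²)
(-48112 - 8318) + (A(364) + 19546) = (-48112 - 8318) + (2*364² + 19546) = -56430 + (2*132496 + 19546) = -56430 + (264992 + 19546) = -56430 + 284538 = 228108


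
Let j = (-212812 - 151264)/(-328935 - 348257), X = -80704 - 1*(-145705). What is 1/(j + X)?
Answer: 169298/11004630317 ≈ 1.5384e-5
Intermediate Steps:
X = 65001 (X = -80704 + 145705 = 65001)
j = 91019/169298 (j = -364076/(-677192) = -364076*(-1/677192) = 91019/169298 ≈ 0.53763)
1/(j + X) = 1/(91019/169298 + 65001) = 1/(11004630317/169298) = 169298/11004630317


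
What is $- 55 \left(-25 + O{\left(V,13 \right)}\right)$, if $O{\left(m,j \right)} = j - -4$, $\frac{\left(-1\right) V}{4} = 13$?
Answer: $440$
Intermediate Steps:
$V = -52$ ($V = \left(-4\right) 13 = -52$)
$O{\left(m,j \right)} = 4 + j$ ($O{\left(m,j \right)} = j + 4 = 4 + j$)
$- 55 \left(-25 + O{\left(V,13 \right)}\right) = - 55 \left(-25 + \left(4 + 13\right)\right) = - 55 \left(-25 + 17\right) = \left(-55\right) \left(-8\right) = 440$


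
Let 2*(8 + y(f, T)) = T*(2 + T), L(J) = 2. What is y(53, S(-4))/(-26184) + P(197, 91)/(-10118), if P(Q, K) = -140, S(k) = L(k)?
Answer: 463279/33116214 ≈ 0.013989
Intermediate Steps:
S(k) = 2
y(f, T) = -8 + T*(2 + T)/2 (y(f, T) = -8 + (T*(2 + T))/2 = -8 + T*(2 + T)/2)
y(53, S(-4))/(-26184) + P(197, 91)/(-10118) = (-8 + 2 + (1/2)*2**2)/(-26184) - 140/(-10118) = (-8 + 2 + (1/2)*4)*(-1/26184) - 140*(-1/10118) = (-8 + 2 + 2)*(-1/26184) + 70/5059 = -4*(-1/26184) + 70/5059 = 1/6546 + 70/5059 = 463279/33116214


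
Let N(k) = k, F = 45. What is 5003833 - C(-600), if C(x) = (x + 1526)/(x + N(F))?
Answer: 2777128241/555 ≈ 5.0038e+6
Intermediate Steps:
C(x) = (1526 + x)/(45 + x) (C(x) = (x + 1526)/(x + 45) = (1526 + x)/(45 + x))
5003833 - C(-600) = 5003833 - (1526 - 600)/(45 - 600) = 5003833 - 926/(-555) = 5003833 - (-1)*926/555 = 5003833 - 1*(-926/555) = 5003833 + 926/555 = 2777128241/555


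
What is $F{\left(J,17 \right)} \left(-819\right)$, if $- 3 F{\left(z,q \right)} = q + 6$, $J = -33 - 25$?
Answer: $6279$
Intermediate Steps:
$J = -58$ ($J = -33 - 25 = -58$)
$F{\left(z,q \right)} = -2 - \frac{q}{3}$ ($F{\left(z,q \right)} = - \frac{q + 6}{3} = - \frac{6 + q}{3} = -2 - \frac{q}{3}$)
$F{\left(J,17 \right)} \left(-819\right) = \left(-2 - \frac{17}{3}\right) \left(-819\right) = \left(- \frac{23}{3}\right) \left(-819\right) = 6279$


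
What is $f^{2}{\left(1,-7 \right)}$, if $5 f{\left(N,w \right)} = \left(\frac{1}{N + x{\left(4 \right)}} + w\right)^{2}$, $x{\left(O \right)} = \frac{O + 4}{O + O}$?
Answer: $\frac{28561}{400} \approx 71.402$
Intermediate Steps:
$x{\left(O \right)} = \frac{4 + O}{2 O}$
$f{\left(N,w \right)} = \frac{\left(w + \frac{1}{1 + N}\right)^{2}}{5}$ ($f{\left(N,w \right)} = \frac{\left(\frac{1}{N + \frac{4 + 4}{2 \cdot 4}} + w\right)^{2}}{5} = \frac{\left(\frac{1}{N + \frac{1}{2} \cdot \frac{1}{4} \cdot 8} + w\right)^{2}}{5} = \frac{\left(\frac{1}{N + 1} + w\right)^{2}}{5} = \frac{\left(\frac{1}{1 + N} + w\right)^{2}}{5} = \frac{\left(w + \frac{1}{1 + N}\right)^{2}}{5}$)
$f^{2}{\left(1,-7 \right)} = \left(\frac{\left(1 - 7 + 1 \left(-7\right)\right)^{2}}{5 \left(1 + 1\right)^{2}}\right)^{2} = \left(\frac{\left(1 - 7 - 7\right)^{2}}{5 \cdot 4}\right)^{2} = \left(\frac{1}{5} \cdot \frac{1}{4} \left(-13\right)^{2}\right)^{2} = \left(\frac{1}{5} \cdot \frac{1}{4} \cdot 169\right)^{2} = \left(\frac{169}{20}\right)^{2} = \frac{28561}{400}$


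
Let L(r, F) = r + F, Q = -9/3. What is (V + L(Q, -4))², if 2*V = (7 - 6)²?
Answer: 169/4 ≈ 42.250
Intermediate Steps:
Q = -3 (Q = -9*⅓ = -3)
L(r, F) = F + r
V = ½ (V = (7 - 6)²/2 = (½)*1² = (½)*1 = ½ ≈ 0.50000)
(V + L(Q, -4))² = (½ + (-4 - 3))² = (½ - 7)² = (-13/2)² = 169/4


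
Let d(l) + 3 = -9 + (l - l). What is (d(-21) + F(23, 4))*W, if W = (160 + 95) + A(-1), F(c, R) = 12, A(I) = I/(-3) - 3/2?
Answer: 0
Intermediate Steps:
A(I) = -3/2 - I/3 (A(I) = I*(-1/3) - 3*1/2 = -I/3 - 3/2 = -3/2 - I/3)
W = 1523/6 (W = (160 + 95) + (-3/2 - 1/3*(-1)) = 255 + (-3/2 + 1/3) = 255 - 7/6 = 1523/6 ≈ 253.83)
d(l) = -12 (d(l) = -3 + (-9 + (l - l)) = -3 + (-9 + 0) = -3 - 9 = -12)
(d(-21) + F(23, 4))*W = (-12 + 12)*(1523/6) = 0*(1523/6) = 0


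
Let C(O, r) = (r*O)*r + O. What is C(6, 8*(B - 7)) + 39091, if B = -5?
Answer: 94393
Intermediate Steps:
C(O, r) = O + O*r² (C(O, r) = (O*r)*r + O = O*r² + O = O + O*r²)
C(6, 8*(B - 7)) + 39091 = 6*(1 + (8*(-5 - 7))²) + 39091 = 6*(1 + (8*(-12))²) + 39091 = 6*(1 + (-96)²) + 39091 = 6*(1 + 9216) + 39091 = 6*9217 + 39091 = 55302 + 39091 = 94393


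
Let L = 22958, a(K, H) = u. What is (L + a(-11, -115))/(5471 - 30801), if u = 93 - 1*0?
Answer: -23051/25330 ≈ -0.91003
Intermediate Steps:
u = 93 (u = 93 + 0 = 93)
a(K, H) = 93
(L + a(-11, -115))/(5471 - 30801) = (22958 + 93)/(5471 - 30801) = 23051/(-25330) = 23051*(-1/25330) = -23051/25330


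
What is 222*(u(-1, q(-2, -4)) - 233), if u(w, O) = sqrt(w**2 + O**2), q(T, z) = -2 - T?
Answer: -51504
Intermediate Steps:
u(w, O) = sqrt(O**2 + w**2)
222*(u(-1, q(-2, -4)) - 233) = 222*(sqrt((-2 - 1*(-2))**2 + (-1)**2) - 233) = 222*(sqrt((-2 + 2)**2 + 1) - 233) = 222*(sqrt(0**2 + 1) - 233) = 222*(sqrt(0 + 1) - 233) = 222*(sqrt(1) - 233) = 222*(1 - 233) = 222*(-232) = -51504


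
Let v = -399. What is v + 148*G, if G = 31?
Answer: 4189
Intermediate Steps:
v + 148*G = -399 + 148*31 = -399 + 4588 = 4189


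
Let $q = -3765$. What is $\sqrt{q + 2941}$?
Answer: $2 i \sqrt{206} \approx 28.705 i$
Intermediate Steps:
$\sqrt{q + 2941} = \sqrt{-3765 + 2941} = \sqrt{-824} = 2 i \sqrt{206}$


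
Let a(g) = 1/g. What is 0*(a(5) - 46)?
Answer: 0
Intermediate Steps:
a(g) = 1/g
0*(a(5) - 46) = 0*(1/5 - 46) = 0*(⅕ - 46) = 0*(-229/5) = 0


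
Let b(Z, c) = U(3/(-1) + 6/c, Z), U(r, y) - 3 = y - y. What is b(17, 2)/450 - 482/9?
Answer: -24097/450 ≈ -53.549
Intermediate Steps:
U(r, y) = 3 (U(r, y) = 3 + (y - y) = 3 + 0 = 3)
b(Z, c) = 3
b(17, 2)/450 - 482/9 = 3/450 - 482/9 = 3*(1/450) - 482*1/9 = 1/150 - 482/9 = -24097/450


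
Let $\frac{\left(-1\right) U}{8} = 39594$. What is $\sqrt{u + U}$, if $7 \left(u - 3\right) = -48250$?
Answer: $\frac{i \sqrt{15858451}}{7} \approx 568.9 i$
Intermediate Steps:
$u = - \frac{48229}{7}$ ($u = 3 + \frac{1}{7} \left(-48250\right) = 3 - \frac{48250}{7} = - \frac{48229}{7} \approx -6889.9$)
$U = -316752$ ($U = \left(-8\right) 39594 = -316752$)
$\sqrt{u + U} = \sqrt{- \frac{48229}{7} - 316752} = \sqrt{- \frac{2265493}{7}} = \frac{i \sqrt{15858451}}{7}$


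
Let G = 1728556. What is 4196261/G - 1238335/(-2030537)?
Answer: 10661194616417/3509896914572 ≈ 3.0375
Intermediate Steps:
4196261/G - 1238335/(-2030537) = 4196261/1728556 - 1238335/(-2030537) = 4196261*(1/1728556) - 1238335*(-1/2030537) = 4196261/1728556 + 1238335/2030537 = 10661194616417/3509896914572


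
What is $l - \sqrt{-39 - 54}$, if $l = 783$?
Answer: $783 - i \sqrt{93} \approx 783.0 - 9.6436 i$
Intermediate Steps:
$l - \sqrt{-39 - 54} = 783 - \sqrt{-39 - 54} = 783 - \sqrt{-93} = 783 - i \sqrt{93}$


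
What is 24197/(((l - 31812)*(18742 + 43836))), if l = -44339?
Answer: -24197/4765377278 ≈ -5.0777e-6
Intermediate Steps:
24197/(((l - 31812)*(18742 + 43836))) = 24197/(((-44339 - 31812)*(18742 + 43836))) = 24197/((-76151*62578)) = 24197/(-4765377278) = 24197*(-1/4765377278) = -24197/4765377278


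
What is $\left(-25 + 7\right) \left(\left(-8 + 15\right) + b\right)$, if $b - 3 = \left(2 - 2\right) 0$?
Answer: $-180$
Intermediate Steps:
$b = 3$ ($b = 3 + \left(2 - 2\right) 0 = 3 + 0 \cdot 0 = 3 + 0 = 3$)
$\left(-25 + 7\right) \left(\left(-8 + 15\right) + b\right) = \left(-25 + 7\right) \left(\left(-8 + 15\right) + 3\right) = - 18 \left(7 + 3\right) = \left(-18\right) 10 = -180$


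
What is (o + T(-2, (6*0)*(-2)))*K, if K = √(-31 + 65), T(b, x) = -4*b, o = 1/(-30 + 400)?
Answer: 2961*√34/370 ≈ 46.663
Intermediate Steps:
o = 1/370 ≈ 0.0027027
K = √34 ≈ 5.8309
(o + T(-2, (6*0)*(-2)))*K = (1/370 - 4*(-2))*√34 = (1/370 + 8)*√34 = 2961*√34/370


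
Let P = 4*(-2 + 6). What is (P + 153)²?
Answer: 28561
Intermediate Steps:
P = 16 (P = 4*4 = 16)
(P + 153)² = (16 + 153)² = 169² = 28561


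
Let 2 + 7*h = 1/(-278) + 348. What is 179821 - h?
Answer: 49976497/278 ≈ 1.7977e+5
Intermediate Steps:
h = 13741/278 (h = -2/7 + (1/(-278) + 348)/7 = -2/7 + (-1/278*1 + 348)/7 = -2/7 + (-1/278 + 348)/7 = -2/7 + (⅐)*(96743/278) = -2/7 + 96743/1946 = 13741/278 ≈ 49.428)
179821 - h = 179821 - 1*13741/278 = 179821 - 13741/278 = 49976497/278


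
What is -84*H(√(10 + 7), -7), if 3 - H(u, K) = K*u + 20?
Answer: 1428 - 588*√17 ≈ -996.39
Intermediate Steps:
H(u, K) = -17 - K*u (H(u, K) = 3 - (K*u + 20) = 3 - (20 + K*u) = 3 + (-20 - K*u) = -17 - K*u)
-84*H(√(10 + 7), -7) = -84*(-17 - 1*(-7)*√(10 + 7)) = -84*(-17 - 1*(-7)*√17) = -84*(-17 + 7*√17) = 1428 - 588*√17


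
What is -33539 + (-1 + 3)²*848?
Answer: -30147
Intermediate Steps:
-33539 + (-1 + 3)²*848 = -33539 + 2²*848 = -33539 + 4*848 = -33539 + 3392 = -30147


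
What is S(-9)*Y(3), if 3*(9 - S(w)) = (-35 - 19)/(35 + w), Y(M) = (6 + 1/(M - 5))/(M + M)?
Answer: 231/26 ≈ 8.8846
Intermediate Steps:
Y(M) = (6 + 1/(-5 + M))/(2*M) (Y(M) = (6 + 1/(-5 + M))/((2*M)) = (6 + 1/(-5 + M))*(1/(2*M)) = (6 + 1/(-5 + M))/(2*M))
S(w) = 9 + 18/(35 + w) (S(w) = 9 - (-35 - 19)/(3*(35 + w)) = 9 - (-18)/(35 + w) = 9 + 18/(35 + w))
S(-9)*Y(3) = (9*(37 - 9)/(35 - 9))*((½)*(-29 + 6*3)/(3*(-5 + 3))) = (9*28/26)*((½)*(⅓)*(-29 + 18)/(-2)) = (9*(1/26)*28)*((½)*(⅓)*(-½)*(-11)) = (126/13)*(11/12) = 231/26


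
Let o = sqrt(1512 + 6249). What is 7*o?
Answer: 7*sqrt(7761) ≈ 616.68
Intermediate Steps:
o = sqrt(7761) ≈ 88.097
7*o = 7*sqrt(7761)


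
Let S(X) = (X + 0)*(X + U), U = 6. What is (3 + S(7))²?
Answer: 8836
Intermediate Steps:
S(X) = X*(6 + X) (S(X) = (X + 0)*(X + 6) = X*(6 + X))
(3 + S(7))² = (3 + 7*(6 + 7))² = (3 + 7*13)² = (3 + 91)² = 94² = 8836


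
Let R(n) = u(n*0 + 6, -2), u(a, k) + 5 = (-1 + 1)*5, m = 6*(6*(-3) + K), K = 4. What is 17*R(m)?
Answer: -85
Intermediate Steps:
m = -84 (m = 6*(6*(-3) + 4) = 6*(-18 + 4) = 6*(-14) = -84)
u(a, k) = -5 (u(a, k) = -5 + (-1 + 1)*5 = -5 + 0*5 = -5 + 0 = -5)
R(n) = -5
17*R(m) = 17*(-5) = -85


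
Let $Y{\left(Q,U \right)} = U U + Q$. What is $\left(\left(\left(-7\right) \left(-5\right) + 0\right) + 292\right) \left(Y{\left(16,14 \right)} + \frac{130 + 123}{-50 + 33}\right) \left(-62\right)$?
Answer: $- \frac{67938174}{17} \approx -3.9964 \cdot 10^{6}$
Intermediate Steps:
$Y{\left(Q,U \right)} = Q + U^{2}$ ($Y{\left(Q,U \right)} = U^{2} + Q = Q + U^{2}$)
$\left(\left(\left(-7\right) \left(-5\right) + 0\right) + 292\right) \left(Y{\left(16,14 \right)} + \frac{130 + 123}{-50 + 33}\right) \left(-62\right) = \left(\left(\left(-7\right) \left(-5\right) + 0\right) + 292\right) \left(\left(16 + 14^{2}\right) + \frac{130 + 123}{-50 + 33}\right) \left(-62\right) = \left(\left(35 + 0\right) + 292\right) \left(\left(16 + 196\right) + \frac{253}{-17}\right) \left(-62\right) = \left(35 + 292\right) \left(212 + 253 \left(- \frac{1}{17}\right)\right) \left(-62\right) = 327 \left(212 - \frac{253}{17}\right) \left(-62\right) = 327 \cdot \frac{3351}{17} \left(-62\right) = \frac{1095777}{17} \left(-62\right) = - \frac{67938174}{17}$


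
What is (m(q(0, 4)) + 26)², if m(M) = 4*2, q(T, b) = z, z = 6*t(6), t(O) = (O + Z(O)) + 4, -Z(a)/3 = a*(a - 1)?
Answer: 1156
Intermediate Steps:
Z(a) = -3*a*(-1 + a) (Z(a) = -3*a*(a - 1) = -3*a*(-1 + a))
t(O) = 4 + O + 3*O*(1 - O) (t(O) = (O + 3*O*(1 - O)) + 4 = 4 + O + 3*O*(1 - O))
z = -480 (z = 6*(4 + 6 - 3*6*(-1 + 6)) = 6*(4 + 6 - 3*6*5) = 6*(4 + 6 - 90) = 6*(-80) = -480)
q(T, b) = -480
m(M) = 8
(m(q(0, 4)) + 26)² = (8 + 26)² = 34² = 1156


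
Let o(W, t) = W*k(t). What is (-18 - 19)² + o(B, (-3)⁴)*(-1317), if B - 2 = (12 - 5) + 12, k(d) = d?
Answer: -2238848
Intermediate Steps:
B = 21 (B = 2 + ((12 - 5) + 12) = 2 + (7 + 12) = 2 + 19 = 21)
o(W, t) = W*t
(-18 - 19)² + o(B, (-3)⁴)*(-1317) = (-18 - 19)² + (21*(-3)⁴)*(-1317) = (-37)² + (21*81)*(-1317) = 1369 + 1701*(-1317) = 1369 - 2240217 = -2238848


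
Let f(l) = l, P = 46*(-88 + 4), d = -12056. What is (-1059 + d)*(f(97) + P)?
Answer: 49404205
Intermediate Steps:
P = -3864 (P = 46*(-84) = -3864)
(-1059 + d)*(f(97) + P) = (-1059 - 12056)*(97 - 3864) = -13115*(-3767) = 49404205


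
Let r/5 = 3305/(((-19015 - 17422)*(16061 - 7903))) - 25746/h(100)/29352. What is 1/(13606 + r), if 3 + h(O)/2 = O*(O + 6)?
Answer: 15409753665236104/209665104323755720959 ≈ 7.3497e-5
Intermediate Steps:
h(O) = -6 + 2*O*(6 + O) (h(O) = -6 + 2*(O*(O + 6)) = -6 + 2*(O*(6 + O)) = -6 + 2*O*(6 + O))
r = -4045446710065/15409753665236104 (r = 5*(3305/(((-19015 - 17422)*(16061 - 7903))) - 25746/(-6 + 2*100² + 12*100)/29352) = 5*(3305/((-36437*8158)) - 25746/(-6 + 2*10000 + 1200)*(1/29352)) = 5*(3305/(-297253046) - 25746/(-6 + 20000 + 1200)*(1/29352)) = 5*(3305*(-1/297253046) - 25746/21194*(1/29352)) = 5*(-3305/297253046 - 25746*1/21194*(1/29352)) = 5*(-3305/297253046 - 12873/10597*1/29352) = 5*(-3305/297253046 - 4291/103681048) = 5*(-809089342013/15409753665236104) = -4045446710065/15409753665236104 ≈ -0.00026252)
1/(13606 + r) = 1/(13606 - 4045446710065/15409753665236104) = 1/(209665104323755720959/15409753665236104) = 15409753665236104/209665104323755720959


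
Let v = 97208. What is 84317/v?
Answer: 84317/97208 ≈ 0.86739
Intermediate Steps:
84317/v = 84317/97208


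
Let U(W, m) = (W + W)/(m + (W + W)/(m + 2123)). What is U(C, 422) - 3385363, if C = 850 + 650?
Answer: -364599446237/107699 ≈ -3.3854e+6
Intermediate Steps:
C = 1500
U(W, m) = 2*W/(m + 2*W/(2123 + m)) (U(W, m) = (2*W)/(m + (2*W)/(2123 + m)) = (2*W)/(m + 2*W/(2123 + m)) = 2*W/(m + 2*W/(2123 + m)))
U(C, 422) - 3385363 = 2*1500*(2123 + 422)/(422² + 2*1500 + 2123*422) - 3385363 = 2*1500*2545/(178084 + 3000 + 895906) - 3385363 = 2*1500*2545/1076990 - 3385363 = 2*1500*(1/1076990)*2545 - 3385363 = 763500/107699 - 3385363 = -364599446237/107699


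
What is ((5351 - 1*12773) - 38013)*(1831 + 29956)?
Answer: -1444242345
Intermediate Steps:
((5351 - 1*12773) - 38013)*(1831 + 29956) = ((5351 - 12773) - 38013)*31787 = (-7422 - 38013)*31787 = -45435*31787 = -1444242345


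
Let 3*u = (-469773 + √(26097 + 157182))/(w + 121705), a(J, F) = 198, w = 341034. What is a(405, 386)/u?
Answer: -21520846536453/36781081375 - 45811161*√183279/36781081375 ≈ -585.64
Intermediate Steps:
u = -156591/462739 + √183279/1388217 (u = ((-469773 + √(26097 + 157182))/(341034 + 121705))/3 = ((-469773 + √183279)/462739)/3 = ((-469773 + √183279)*(1/462739))/3 = (-469773/462739 + √183279/462739)/3 = -156591/462739 + √183279/1388217 ≈ -0.33809)
a(405, 386)/u = 198/(-156591/462739 + √183279/1388217)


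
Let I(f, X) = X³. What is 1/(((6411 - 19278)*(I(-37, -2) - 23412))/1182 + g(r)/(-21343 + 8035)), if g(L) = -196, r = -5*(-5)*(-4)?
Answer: 655419/167095889783 ≈ 3.9224e-6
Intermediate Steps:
r = -100 (r = 25*(-4) = -100)
1/(((6411 - 19278)*(I(-37, -2) - 23412))/1182 + g(r)/(-21343 + 8035)) = 1/(((6411 - 19278)*((-2)³ - 23412))/1182 - 196/(-21343 + 8035)) = 1/(-12867*(-8 - 23412)*(1/1182) - 196/(-13308)) = 1/(-12867*(-23420)*(1/1182) - 196*(-1/13308)) = 1/(301345140*(1/1182) + 49/3327) = 1/(50224190/197 + 49/3327) = 1/(167095889783/655419) = 655419/167095889783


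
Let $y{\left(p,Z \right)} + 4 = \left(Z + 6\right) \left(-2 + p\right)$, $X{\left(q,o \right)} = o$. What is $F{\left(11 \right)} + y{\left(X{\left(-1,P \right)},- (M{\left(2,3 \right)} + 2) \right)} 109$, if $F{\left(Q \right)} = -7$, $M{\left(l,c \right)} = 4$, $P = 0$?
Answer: $-443$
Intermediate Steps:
$y{\left(p,Z \right)} = -4 + \left(-2 + p\right) \left(6 + Z\right)$ ($y{\left(p,Z \right)} = -4 + \left(Z + 6\right) \left(-2 + p\right) = -4 + \left(6 + Z\right) \left(-2 + p\right) = -4 + \left(-2 + p\right) \left(6 + Z\right)$)
$F{\left(11 \right)} + y{\left(X{\left(-1,P \right)},- (M{\left(2,3 \right)} + 2) \right)} 109 = -7 + \left(-16 - 2 \left(- (4 + 2)\right) + 6 \cdot 0 + - (4 + 2) 0\right) 109 = -7 + \left(-16 - 2 \left(\left(-1\right) 6\right) + 0 + \left(-1\right) 6 \cdot 0\right) 109 = -7 + \left(-16 - -12 + 0 - 0\right) 109 = -7 + \left(-16 + 12 + 0 + 0\right) 109 = -7 - 436 = -443$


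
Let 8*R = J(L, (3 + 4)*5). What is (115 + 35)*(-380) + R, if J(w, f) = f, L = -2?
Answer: -455965/8 ≈ -56996.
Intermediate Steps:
R = 35/8 (R = ((3 + 4)*5)/8 = (7*5)/8 = (1/8)*35 = 35/8 ≈ 4.3750)
(115 + 35)*(-380) + R = (115 + 35)*(-380) + 35/8 = 150*(-380) + 35/8 = -57000 + 35/8 = -455965/8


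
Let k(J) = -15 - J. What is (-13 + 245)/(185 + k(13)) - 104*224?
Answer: -3657240/157 ≈ -23295.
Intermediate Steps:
(-13 + 245)/(185 + k(13)) - 104*224 = (-13 + 245)/(185 + (-15 - 1*13)) - 104*224 = 232/(185 + (-15 - 13)) - 23296 = 232/(185 - 28) - 23296 = 232/157 - 23296 = -3657240/157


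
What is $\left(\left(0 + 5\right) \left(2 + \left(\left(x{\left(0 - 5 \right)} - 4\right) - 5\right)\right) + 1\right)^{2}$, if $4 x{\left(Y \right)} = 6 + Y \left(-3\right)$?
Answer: $\frac{961}{16} \approx 60.063$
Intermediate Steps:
$x{\left(Y \right)} = \frac{3}{2} - \frac{3 Y}{4}$ ($x{\left(Y \right)} = \frac{6 + Y \left(-3\right)}{4} = \frac{6 - 3 Y}{4} = \frac{3}{2} - \frac{3 Y}{4}$)
$\left(\left(0 + 5\right) \left(2 + \left(\left(x{\left(0 - 5 \right)} - 4\right) - 5\right)\right) + 1\right)^{2} = \left(\left(0 + 5\right) \left(2 - \left(\frac{15}{2} + \frac{3 \left(0 - 5\right)}{4}\right)\right) + 1\right)^{2} = \left(5 \left(2 - \left(\frac{15}{2} + \frac{3 \left(0 - 5\right)}{4}\right)\right) + 1\right)^{2} = \left(5 \left(2 + \left(\left(\left(\frac{3}{2} - - \frac{15}{4}\right) - 4\right) - 5\right)\right) + 1\right)^{2} = \left(5 \left(2 + \left(\left(\left(\frac{3}{2} + \frac{15}{4}\right) - 4\right) - 5\right)\right) + 1\right)^{2} = \left(5 \left(2 + \left(\left(\frac{21}{4} - 4\right) - 5\right)\right) + 1\right)^{2} = \left(5 \left(2 + \left(\frac{5}{4} - 5\right)\right) + 1\right)^{2} = \left(5 \left(2 - \frac{15}{4}\right) + 1\right)^{2} = \left(5 \left(- \frac{7}{4}\right) + 1\right)^{2} = \left(- \frac{35}{4} + 1\right)^{2} = \left(- \frac{31}{4}\right)^{2} = \frac{961}{16}$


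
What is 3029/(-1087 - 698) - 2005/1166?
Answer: -7110739/2081310 ≈ -3.4165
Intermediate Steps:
3029/(-1087 - 698) - 2005/1166 = 3029/(-1785) - 2005*1/1166 = 3029*(-1/1785) - 2005/1166 = -3029/1785 - 2005/1166 = -7110739/2081310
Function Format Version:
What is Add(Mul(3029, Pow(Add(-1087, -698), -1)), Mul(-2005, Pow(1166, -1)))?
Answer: Rational(-7110739, 2081310) ≈ -3.4165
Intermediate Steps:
Add(Mul(3029, Pow(Add(-1087, -698), -1)), Mul(-2005, Pow(1166, -1))) = Add(Mul(3029, Pow(-1785, -1)), Mul(-2005, Rational(1, 1166))) = Add(Mul(3029, Rational(-1, 1785)), Rational(-2005, 1166)) = Add(Rational(-3029, 1785), Rational(-2005, 1166)) = Rational(-7110739, 2081310)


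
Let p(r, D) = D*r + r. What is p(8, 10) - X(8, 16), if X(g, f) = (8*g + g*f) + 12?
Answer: -116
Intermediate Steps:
p(r, D) = r + D*r
X(g, f) = 12 + 8*g + f*g (X(g, f) = (8*g + f*g) + 12 = 12 + 8*g + f*g)
p(8, 10) - X(8, 16) = 8*(1 + 10) - (12 + 8*8 + 16*8) = 8*11 - (12 + 64 + 128) = 88 - 1*204 = 88 - 204 = -116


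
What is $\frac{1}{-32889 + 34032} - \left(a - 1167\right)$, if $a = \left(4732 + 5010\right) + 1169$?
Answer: $- \frac{11137391}{1143} \approx -9744.0$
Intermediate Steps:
$a = 10911$ ($a = 9742 + 1169 = 10911$)
$\frac{1}{-32889 + 34032} - \left(a - 1167\right) = \frac{1}{-32889 + 34032} - \left(10911 - 1167\right) = \frac{1}{1143} - 9744 = - \frac{11137391}{1143}$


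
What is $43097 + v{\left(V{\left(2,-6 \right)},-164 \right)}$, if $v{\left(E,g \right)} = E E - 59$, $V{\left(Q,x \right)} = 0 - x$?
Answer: $43074$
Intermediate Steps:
$V{\left(Q,x \right)} = - x$
$v{\left(E,g \right)} = -59 + E^{2}$ ($v{\left(E,g \right)} = E^{2} - 59 = -59 + E^{2}$)
$43097 + v{\left(V{\left(2,-6 \right)},-164 \right)} = 43097 - \left(59 - \left(\left(-1\right) \left(-6\right)\right)^{2}\right) = 43097 - \left(59 - 6^{2}\right) = 43097 + \left(-59 + 36\right) = 43097 - 23 = 43074$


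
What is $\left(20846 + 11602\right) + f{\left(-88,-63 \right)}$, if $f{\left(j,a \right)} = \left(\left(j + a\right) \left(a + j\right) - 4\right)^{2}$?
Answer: $519735657$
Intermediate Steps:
$f{\left(j,a \right)} = \left(-4 + \left(a + j\right)^{2}\right)^{2}$ ($f{\left(j,a \right)} = \left(\left(a + j\right) \left(a + j\right) - 4\right)^{2} = \left(\left(a + j\right)^{2} - 4\right)^{2} = \left(-4 + \left(a + j\right)^{2}\right)^{2}$)
$\left(20846 + 11602\right) + f{\left(-88,-63 \right)} = \left(20846 + 11602\right) + \left(-4 + \left(-63 - 88\right)^{2}\right)^{2} = 32448 + \left(-4 + \left(-151\right)^{2}\right)^{2} = 32448 + \left(-4 + 22801\right)^{2} = 32448 + 22797^{2} = 32448 + 519703209 = 519735657$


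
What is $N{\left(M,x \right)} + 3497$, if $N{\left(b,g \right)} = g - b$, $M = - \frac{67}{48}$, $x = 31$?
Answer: $\frac{169411}{48} \approx 3529.4$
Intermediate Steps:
$M = - \frac{67}{48}$ ($M = \left(-67\right) \frac{1}{48} = - \frac{67}{48} \approx -1.3958$)
$N{\left(M,x \right)} + 3497 = \left(31 - - \frac{67}{48}\right) + 3497 = \left(31 + \frac{67}{48}\right) + 3497 = \frac{1555}{48} + 3497 = \frac{169411}{48}$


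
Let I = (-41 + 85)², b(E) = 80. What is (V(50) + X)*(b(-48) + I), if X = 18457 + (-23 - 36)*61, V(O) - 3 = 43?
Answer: 30046464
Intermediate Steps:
V(O) = 46 (V(O) = 3 + 43 = 46)
I = 1936 (I = 44² = 1936)
X = 14858 (X = 18457 - 59*61 = 18457 - 3599 = 14858)
(V(50) + X)*(b(-48) + I) = (46 + 14858)*(80 + 1936) = 14904*2016 = 30046464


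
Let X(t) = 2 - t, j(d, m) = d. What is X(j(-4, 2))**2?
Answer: 36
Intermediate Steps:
X(j(-4, 2))**2 = (2 - 1*(-4))**2 = (2 + 4)**2 = 6**2 = 36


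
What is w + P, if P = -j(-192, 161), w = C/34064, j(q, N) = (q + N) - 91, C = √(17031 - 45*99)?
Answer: 122 + √786/8516 ≈ 122.00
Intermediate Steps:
C = 4*√786 (C = √(17031 - 4455) = √12576 = 4*√786 ≈ 112.14)
j(q, N) = -91 + N + q (j(q, N) = (N + q) - 91 = -91 + N + q)
w = √786/8516 (w = (4*√786)/34064 = (4*√786)*(1/34064) = √786/8516 ≈ 0.0032921)
P = 122 (P = -(-91 + 161 - 192) = -1*(-122) = 122)
w + P = √786/8516 + 122 = 122 + √786/8516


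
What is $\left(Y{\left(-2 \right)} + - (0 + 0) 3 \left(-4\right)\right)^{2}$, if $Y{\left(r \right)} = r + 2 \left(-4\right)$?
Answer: $100$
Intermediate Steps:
$Y{\left(r \right)} = -8 + r$ ($Y{\left(r \right)} = r - 8 = -8 + r$)
$\left(Y{\left(-2 \right)} + - (0 + 0) 3 \left(-4\right)\right)^{2} = \left(\left(-8 - 2\right) + - (0 + 0) 3 \left(-4\right)\right)^{2} = \left(-10 + \left(-1\right) 0 \cdot 3 \left(-4\right)\right)^{2} = \left(-10 + 0 \cdot 3 \left(-4\right)\right)^{2} = \left(-10 + 0 \left(-4\right)\right)^{2} = \left(-10 + 0\right)^{2} = \left(-10\right)^{2} = 100$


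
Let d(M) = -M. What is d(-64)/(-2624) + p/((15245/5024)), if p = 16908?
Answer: 3482762227/625045 ≈ 5572.0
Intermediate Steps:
d(-64)/(-2624) + p/((15245/5024)) = -1*(-64)/(-2624) + 16908/((15245/5024)) = 64*(-1/2624) + 16908/((15245*(1/5024))) = -1/41 + 16908/(15245/5024) = -1/41 + 16908*(5024/15245) = -1/41 + 84945792/15245 = 3482762227/625045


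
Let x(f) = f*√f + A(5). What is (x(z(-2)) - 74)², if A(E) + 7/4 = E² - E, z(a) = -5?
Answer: 47729/16 + 1115*I*√5/2 ≈ 2983.1 + 1246.6*I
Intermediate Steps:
A(E) = -7/4 + E² - E (A(E) = -7/4 + (E² - E) = -7/4 + E² - E)
x(f) = 73/4 + f^(3/2) (x(f) = f*√f + (-7/4 + 5² - 1*5) = f^(3/2) + (-7/4 + 25 - 5) = f^(3/2) + 73/4 = 73/4 + f^(3/2))
(x(z(-2)) - 74)² = ((73/4 + (-5)^(3/2)) - 74)² = ((73/4 - 5*I*√5) - 74)² = (-223/4 - 5*I*√5)²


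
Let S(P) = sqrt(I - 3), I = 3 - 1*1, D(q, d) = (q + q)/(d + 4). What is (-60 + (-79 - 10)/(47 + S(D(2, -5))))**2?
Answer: 4677395292/1221025 - 12173687*I/2442050 ≈ 3830.7 - 4.985*I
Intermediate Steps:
D(q, d) = 2*q/(4 + d) (D(q, d) = (2*q)/(4 + d) = 2*q/(4 + d))
I = 2 (I = 3 - 1 = 2)
S(P) = I (S(P) = sqrt(2 - 3) = sqrt(-1) = I)
(-60 + (-79 - 10)/(47 + S(D(2, -5))))**2 = (-60 + (-79 - 10)/(47 + I))**2 = (-60 - 89*(47 - I)/2210)**2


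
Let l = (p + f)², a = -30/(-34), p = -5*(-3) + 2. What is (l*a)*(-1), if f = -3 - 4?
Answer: -1500/17 ≈ -88.235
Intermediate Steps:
p = 17 (p = 15 + 2 = 17)
f = -7
a = 15/17 (a = -30*(-1/34) = 15/17 ≈ 0.88235)
l = 100 (l = (17 - 7)² = 10² = 100)
(l*a)*(-1) = (100*(15/17))*(-1) = (1500/17)*(-1) = -1500/17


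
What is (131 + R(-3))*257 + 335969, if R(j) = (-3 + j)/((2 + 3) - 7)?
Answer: 370407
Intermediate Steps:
R(j) = 3/2 - j/2 (R(j) = (-3 + j)/(5 - 7) = (-3 + j)/(-2) = (-3 + j)*(-½) = 3/2 - j/2)
(131 + R(-3))*257 + 335969 = (131 + (3/2 - ½*(-3)))*257 + 335969 = (131 + (3/2 + 3/2))*257 + 335969 = (131 + 3)*257 + 335969 = 134*257 + 335969 = 34438 + 335969 = 370407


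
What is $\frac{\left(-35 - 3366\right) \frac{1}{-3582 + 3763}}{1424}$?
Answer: $- \frac{3401}{257744} \approx -0.013195$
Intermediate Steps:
$\frac{\left(-35 - 3366\right) \frac{1}{-3582 + 3763}}{1424} = - \frac{3401}{181} \cdot \frac{1}{1424} = \left(-3401\right) \frac{1}{181} \cdot \frac{1}{1424} = \left(- \frac{3401}{181}\right) \frac{1}{1424} = - \frac{3401}{257744}$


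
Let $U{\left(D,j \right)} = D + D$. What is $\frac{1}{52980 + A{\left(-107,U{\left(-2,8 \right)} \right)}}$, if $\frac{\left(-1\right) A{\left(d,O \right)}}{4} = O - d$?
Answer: $\frac{1}{52568} \approx 1.9023 \cdot 10^{-5}$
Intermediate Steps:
$U{\left(D,j \right)} = 2 D$
$A{\left(d,O \right)} = - 4 O + 4 d$ ($A{\left(d,O \right)} = - 4 \left(O - d\right) = - 4 O + 4 d$)
$\frac{1}{52980 + A{\left(-107,U{\left(-2,8 \right)} \right)}} = \frac{1}{52980 - \left(428 + 4 \cdot 2 \left(-2\right)\right)} = \frac{1}{52980 - 412} = \frac{1}{52568}$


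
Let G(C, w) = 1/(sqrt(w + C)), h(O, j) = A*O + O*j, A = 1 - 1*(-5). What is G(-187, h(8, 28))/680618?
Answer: sqrt(85)/57852530 ≈ 1.5936e-7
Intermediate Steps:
A = 6 (A = 1 + 5 = 6)
h(O, j) = 6*O + O*j
G(C, w) = 1/sqrt(C + w) (G(C, w) = 1/(sqrt(C + w)) = 1/sqrt(C + w))
G(-187, h(8, 28))/680618 = 1/(sqrt(-187 + 8*(6 + 28))*680618) = (1/680618)/sqrt(-187 + 8*34) = (1/680618)/sqrt(-187 + 272) = (1/680618)/sqrt(85) = (sqrt(85)/85)*(1/680618) = sqrt(85)/57852530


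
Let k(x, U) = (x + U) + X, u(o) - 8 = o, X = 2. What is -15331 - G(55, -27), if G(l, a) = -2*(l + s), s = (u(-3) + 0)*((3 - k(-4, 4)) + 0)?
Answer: -15211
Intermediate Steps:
u(o) = 8 + o
k(x, U) = 2 + U + x (k(x, U) = (x + U) + 2 = (U + x) + 2 = 2 + U + x)
s = 5 (s = ((8 - 3) + 0)*((3 - (2 + 4 - 4)) + 0) = (5 + 0)*((3 - 1*2) + 0) = 5*((3 - 2) + 0) = 5*(1 + 0) = 5*1 = 5)
G(l, a) = -10 - 2*l (G(l, a) = -2*(l + 5) = -2*(5 + l) = -10 - 2*l)
-15331 - G(55, -27) = -15331 - (-10 - 2*55) = -15331 - (-10 - 110) = -15331 - 1*(-120) = -15331 + 120 = -15211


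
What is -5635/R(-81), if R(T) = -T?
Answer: -5635/81 ≈ -69.568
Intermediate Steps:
-5635/R(-81) = -5635/((-1*(-81))) = -5635/81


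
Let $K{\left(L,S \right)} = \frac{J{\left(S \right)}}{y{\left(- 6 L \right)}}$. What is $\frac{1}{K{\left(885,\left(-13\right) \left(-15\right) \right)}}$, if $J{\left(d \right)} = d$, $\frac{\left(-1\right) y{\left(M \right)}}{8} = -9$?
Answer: $\frac{24}{65} \approx 0.36923$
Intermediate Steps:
$y{\left(M \right)} = 72$ ($y{\left(M \right)} = \left(-8\right) \left(-9\right) = 72$)
$K{\left(L,S \right)} = \frac{S}{72}$
$\frac{1}{K{\left(885,\left(-13\right) \left(-15\right) \right)}} = \frac{1}{\frac{1}{72} \left(\left(-13\right) \left(-15\right)\right)} = \frac{1}{\frac{1}{72} \cdot 195} = \frac{1}{\frac{65}{24}} = \frac{24}{65}$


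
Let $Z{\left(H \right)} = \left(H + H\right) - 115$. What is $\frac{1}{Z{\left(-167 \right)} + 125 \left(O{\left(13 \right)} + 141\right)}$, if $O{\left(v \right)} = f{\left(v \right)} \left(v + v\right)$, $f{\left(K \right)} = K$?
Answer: $\frac{1}{59426} \approx 1.6828 \cdot 10^{-5}$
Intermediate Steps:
$Z{\left(H \right)} = -115 + 2 H$ ($Z{\left(H \right)} = 2 H - 115 = -115 + 2 H$)
$O{\left(v \right)} = 2 v^{2}$ ($O{\left(v \right)} = v \left(v + v\right) = v 2 v = 2 v^{2}$)
$\frac{1}{Z{\left(-167 \right)} + 125 \left(O{\left(13 \right)} + 141\right)} = \frac{1}{\left(-115 + 2 \left(-167\right)\right) + 125 \left(2 \cdot 13^{2} + 141\right)} = \frac{1}{\left(-115 - 334\right) + 125 \left(2 \cdot 169 + 141\right)} = \frac{1}{-449 + 125 \left(338 + 141\right)} = \frac{1}{-449 + 125 \cdot 479} = \frac{1}{-449 + 59875} = \frac{1}{59426}$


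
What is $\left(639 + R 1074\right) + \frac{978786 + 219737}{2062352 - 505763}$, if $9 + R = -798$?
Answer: $- \frac{1348127846008}{1556589} \approx -8.6608 \cdot 10^{5}$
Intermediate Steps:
$R = -807$ ($R = -9 - 798 = -807$)
$\left(639 + R 1074\right) + \frac{978786 + 219737}{2062352 - 505763} = \left(639 - 866718\right) + \frac{978786 + 219737}{2062352 - 505763} = \left(639 - 866718\right) + \frac{1198523}{1556589} = -866079 + 1198523 \cdot \frac{1}{1556589} = -866079 + \frac{1198523}{1556589} = - \frac{1348127846008}{1556589}$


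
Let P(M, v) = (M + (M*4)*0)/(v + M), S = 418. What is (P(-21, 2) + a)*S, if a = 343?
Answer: 143836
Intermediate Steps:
P(M, v) = M/(M + v) (P(M, v) = (M + (4*M)*0)/(M + v) = (M + 0)/(M + v) = M/(M + v))
(P(-21, 2) + a)*S = (-21/(-21 + 2) + 343)*418 = (-21/(-19) + 343)*418 = (-21*(-1/19) + 343)*418 = (21/19 + 343)*418 = (6538/19)*418 = 143836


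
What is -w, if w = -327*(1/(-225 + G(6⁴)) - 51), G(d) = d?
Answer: -5953580/357 ≈ -16677.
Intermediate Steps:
w = 5953580/357 (w = -327*(1/(-225 + 6⁴) - 51) = -327*(1/(-225 + 1296) - 51) = -327*(1/1071 - 51) = -327*(-54620/1071) = 5953580/357 ≈ 16677.)
-w = -1*5953580/357 = -5953580/357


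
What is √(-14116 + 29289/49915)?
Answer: I*√35168654027665/49915 ≈ 118.81*I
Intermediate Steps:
√(-14116 + 29289/49915) = √(-704570851/49915) = I*√35168654027665/49915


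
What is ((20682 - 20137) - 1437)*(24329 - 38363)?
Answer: 12518328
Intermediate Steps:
((20682 - 20137) - 1437)*(24329 - 38363) = (545 - 1437)*(-14034) = -892*(-14034) = 12518328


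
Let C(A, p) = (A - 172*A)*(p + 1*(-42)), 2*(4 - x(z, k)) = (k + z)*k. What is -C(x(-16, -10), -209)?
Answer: 5408046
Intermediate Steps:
x(z, k) = 4 - k*(k + z)/2 (x(z, k) = 4 - (k + z)*k/2 = 4 - k*(k + z)/2)
C(A, p) = -171*A*(-42 + p) (C(A, p) = (-171*A)*(p - 42) = (-171*A)*(-42 + p) = -171*A*(-42 + p))
-C(x(-16, -10), -209) = -171*(4 - ½*(-10)² - ½*(-10)*(-16))*(42 - 1*(-209)) = -171*(4 - ½*100 - 80)*(42 + 209) = -171*(4 - 50 - 80)*251 = -171*(-126)*251 = -1*(-5408046) = 5408046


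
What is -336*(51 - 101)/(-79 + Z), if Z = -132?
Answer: -16800/211 ≈ -79.621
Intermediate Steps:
-336*(51 - 101)/(-79 + Z) = -336*(51 - 101)/(-79 - 132) = -(-16800)/(-211) = -(-16800)*(-1)/211 = -336*50/211 = -16800/211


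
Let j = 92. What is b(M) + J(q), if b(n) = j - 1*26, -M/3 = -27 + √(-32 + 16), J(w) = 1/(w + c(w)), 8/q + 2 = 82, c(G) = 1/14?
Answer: 431/6 ≈ 71.833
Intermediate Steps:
c(G) = 1/14
q = ⅒ (q = 8/(-2 + 82) = 8/80 = 8*(1/80) = ⅒ ≈ 0.10000)
J(w) = 1/(1/14 + w) (J(w) = 1/(w + 1/14) = 1/(1/14 + w))
M = 81 - 12*I (M = -3*(-27 + √(-32 + 16)) = -3*(-27 + √(-16)) = -3*(-27 + 4*I) = 81 - 12*I ≈ 81.0 - 12.0*I)
b(n) = 66 (b(n) = 92 - 1*26 = 92 - 26 = 66)
b(M) + J(q) = 66 + 14/(1 + 14*(⅒)) = 66 + 14/(1 + 7/5) = 66 + 14/(12/5) = 66 + 14*(5/12) = 66 + 35/6 = 431/6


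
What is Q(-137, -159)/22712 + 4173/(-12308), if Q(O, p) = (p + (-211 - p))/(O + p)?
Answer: -412521281/1216818112 ≈ -0.33902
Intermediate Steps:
Q(O, p) = -211/(O + p)
Q(-137, -159)/22712 + 4173/(-12308) = -211/(-137 - 159)/22712 + 4173/(-12308) = -211/(-296)*(1/22712) + 4173*(-1/12308) = -211*(-1/296)*(1/22712) - 4173/12308 = (211/296)*(1/22712) - 4173/12308 = 211/6722752 - 4173/12308 = -412521281/1216818112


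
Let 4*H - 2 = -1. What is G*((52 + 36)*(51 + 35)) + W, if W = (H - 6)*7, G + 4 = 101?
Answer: 2936223/4 ≈ 7.3406e+5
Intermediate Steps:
G = 97 (G = -4 + 101 = 97)
H = 1/4 (H = 1/2 + (1/4)*(-1) = 1/2 - 1/4 = 1/4 ≈ 0.25000)
W = -161/4 (W = (1/4 - 6)*7 = -23/4*7 = -161/4 ≈ -40.250)
G*((52 + 36)*(51 + 35)) + W = 97*((52 + 36)*(51 + 35)) - 161/4 = 97*(88*86) - 161/4 = 97*7568 - 161/4 = 734096 - 161/4 = 2936223/4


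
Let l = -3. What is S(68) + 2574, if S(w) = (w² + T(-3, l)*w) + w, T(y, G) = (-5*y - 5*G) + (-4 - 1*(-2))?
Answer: 9170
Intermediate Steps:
T(y, G) = -2 - 5*G - 5*y (T(y, G) = (-5*G - 5*y) + (-4 + 2) = (-5*G - 5*y) - 2 = -2 - 5*G - 5*y)
S(w) = w² + 29*w (S(w) = (w² + (-2 - 5*(-3) - 5*(-3))*w) + w = (w² + (-2 + 15 + 15)*w) + w = (w² + 28*w) + w = w² + 29*w)
S(68) + 2574 = 68*(29 + 68) + 2574 = 68*97 + 2574 = 6596 + 2574 = 9170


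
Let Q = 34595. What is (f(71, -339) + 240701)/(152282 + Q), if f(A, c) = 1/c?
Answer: 81597638/63351303 ≈ 1.2880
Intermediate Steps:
(f(71, -339) + 240701)/(152282 + Q) = (1/(-339) + 240701)/(152282 + 34595) = (-1/339 + 240701)/186877 = (81597638/339)*(1/186877) = 81597638/63351303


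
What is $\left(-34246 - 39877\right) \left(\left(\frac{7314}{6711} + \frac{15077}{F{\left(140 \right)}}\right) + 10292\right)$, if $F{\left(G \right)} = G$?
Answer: $- \frac{34491731078981}{44740} \approx -7.7094 \cdot 10^{8}$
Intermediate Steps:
$\left(-34246 - 39877\right) \left(\left(\frac{7314}{6711} + \frac{15077}{F{\left(140 \right)}}\right) + 10292\right) = \left(-34246 - 39877\right) \left(\left(\frac{7314}{6711} + \frac{15077}{140}\right) + 10292\right) = - 74123 \left(\left(7314 \cdot \frac{1}{6711} + 15077 \cdot \frac{1}{140}\right) + 10292\right) = - 74123 \left(\left(\frac{2438}{2237} + \frac{15077}{140}\right) + 10292\right) = - 74123 \left(\frac{34068569}{313180} + 10292\right) = \left(-74123\right) \frac{3257317129}{313180} = - \frac{34491731078981}{44740}$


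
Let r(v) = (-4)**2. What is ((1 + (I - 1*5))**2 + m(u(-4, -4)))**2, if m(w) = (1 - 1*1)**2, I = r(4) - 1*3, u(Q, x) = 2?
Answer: 6561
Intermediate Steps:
r(v) = 16
I = 13 (I = 16 - 1*3 = 16 - 3 = 13)
m(w) = 0 (m(w) = (1 - 1)**2 = 0**2 = 0)
((1 + (I - 1*5))**2 + m(u(-4, -4)))**2 = ((1 + (13 - 1*5))**2 + 0)**2 = ((1 + (13 - 5))**2 + 0)**2 = ((1 + 8)**2 + 0)**2 = (9**2 + 0)**2 = (81 + 0)**2 = 81**2 = 6561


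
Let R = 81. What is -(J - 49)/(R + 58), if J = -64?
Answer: 113/139 ≈ 0.81295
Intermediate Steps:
-(J - 49)/(R + 58) = -(-64 - 49)/(81 + 58) = -(-113)/139 = -1*(-113/139) = 113/139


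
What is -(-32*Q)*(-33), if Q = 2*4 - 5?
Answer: -3168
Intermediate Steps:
Q = 3 (Q = 8 - 5 = 3)
-(-32*Q)*(-33) = -(-32*3)*(-33) = -(-96)*(-33) = -1*3168 = -3168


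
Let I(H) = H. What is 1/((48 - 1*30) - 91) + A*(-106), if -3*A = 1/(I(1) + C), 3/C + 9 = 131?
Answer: 943661/27375 ≈ 34.472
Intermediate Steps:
C = 3/122 (C = 3/(-9 + 131) = 3/122 ≈ 0.024590)
A = -122/375 (A = -1/(3*(1 + 3/122)) = -1/(3*125/122) = -⅓*122/125 = -122/375 ≈ -0.32533)
1/((48 - 1*30) - 91) + A*(-106) = 1/((48 - 1*30) - 91) - 122/375*(-106) = 1/((48 - 30) - 91) + 12932/375 = 1/(18 - 91) + 12932/375 = 1/(-73) + 12932/375 = -1/73 + 12932/375 = 943661/27375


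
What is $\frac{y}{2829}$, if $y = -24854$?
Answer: $- \frac{24854}{2829} \approx -8.7854$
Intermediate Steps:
$\frac{y}{2829} = - \frac{24854}{2829}$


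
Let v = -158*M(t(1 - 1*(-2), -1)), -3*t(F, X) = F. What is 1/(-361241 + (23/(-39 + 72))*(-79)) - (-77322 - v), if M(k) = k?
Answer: 923776219567/11922770 ≈ 77480.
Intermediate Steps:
t(F, X) = -F/3
v = 158 (v = -(-158)*(1 - 1*(-2))/3 = -(-158)*(1 + 2)/3 = -(-158)*3/3 = -158*(-1) = 158)
1/(-361241 + (23/(-39 + 72))*(-79)) - (-77322 - v) = 1/(-361241 + (23/(-39 + 72))*(-79)) - (-77322 - 1*158) = 1/(-361241 + (23/33)*(-79)) - (-77322 - 158) = 1/(-361241 + (23*(1/33))*(-79)) - 1*(-77480) = 1/(-361241 + (23/33)*(-79)) + 77480 = 1/(-361241 - 1817/33) + 77480 = 1/(-11922770/33) + 77480 = -33/11922770 + 77480 = 923776219567/11922770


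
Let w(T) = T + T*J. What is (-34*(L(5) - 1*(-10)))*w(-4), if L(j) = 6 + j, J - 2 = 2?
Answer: 14280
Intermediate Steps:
J = 4 (J = 2 + 2 = 4)
w(T) = 5*T (w(T) = T + T*4 = T + 4*T = 5*T)
(-34*(L(5) - 1*(-10)))*w(-4) = (-34*((6 + 5) - 1*(-10)))*(5*(-4)) = -34*(11 + 10)*(-20) = -34*21*(-20) = -714*(-20) = 14280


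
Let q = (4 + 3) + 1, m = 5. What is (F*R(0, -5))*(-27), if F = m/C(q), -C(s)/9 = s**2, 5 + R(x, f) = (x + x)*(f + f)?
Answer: -75/64 ≈ -1.1719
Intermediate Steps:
R(x, f) = -5 + 4*f*x (R(x, f) = -5 + (x + x)*(f + f) = -5 + (2*x)*(2*f) = -5 + 4*f*x)
q = 8 (q = 7 + 1 = 8)
C(s) = -9*s**2
F = -5/576 (F = 5/((-9*8**2)) = 5/((-9*64)) = 5/(-576) = 5*(-1/576) = -5/576 ≈ -0.0086806)
(F*R(0, -5))*(-27) = -5*(-5 + 4*(-5)*0)/576*(-27) = -5*(-5 + 0)/576*(-27) = -5/576*(-5)*(-27) = (25/576)*(-27) = -75/64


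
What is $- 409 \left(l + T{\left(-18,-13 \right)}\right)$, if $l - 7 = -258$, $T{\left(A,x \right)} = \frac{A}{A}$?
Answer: $102250$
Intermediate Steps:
$T{\left(A,x \right)} = 1$
$l = -251$ ($l = 7 - 258 = -251$)
$- 409 \left(l + T{\left(-18,-13 \right)}\right) = - 409 \left(-251 + 1\right) = \left(-409\right) \left(-250\right) = 102250$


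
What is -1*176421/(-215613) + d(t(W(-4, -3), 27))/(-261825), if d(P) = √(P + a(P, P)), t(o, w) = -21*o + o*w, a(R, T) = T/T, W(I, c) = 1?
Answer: 58807/71871 - √7/261825 ≈ 0.81822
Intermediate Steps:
a(R, T) = 1
d(P) = √(1 + P) (d(P) = √(P + 1) = √(1 + P))
-1*176421/(-215613) + d(t(W(-4, -3), 27))/(-261825) = -1*176421/(-215613) + √(1 + 1*(-21 + 27))/(-261825) = -176421*(-1/215613) + √(1 + 1*6)*(-1/261825) = 58807/71871 + √(1 + 6)*(-1/261825) = 58807/71871 + √7*(-1/261825) = 58807/71871 - √7/261825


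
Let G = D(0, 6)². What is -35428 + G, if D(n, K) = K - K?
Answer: -35428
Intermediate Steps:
D(n, K) = 0
G = 0 (G = 0² = 0)
-35428 + G = -35428 + 0 = -35428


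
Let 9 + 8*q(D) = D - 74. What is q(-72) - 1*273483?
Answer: -2188019/8 ≈ -2.7350e+5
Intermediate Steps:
q(D) = -83/8 + D/8 (q(D) = -9/8 + (D - 74)/8 = -9/8 + (-74 + D)/8 = -9/8 + (-37/4 + D/8) = -83/8 + D/8)
q(-72) - 1*273483 = (-83/8 + (1/8)*(-72)) - 1*273483 = (-83/8 - 9) - 273483 = -155/8 - 273483 = -2188019/8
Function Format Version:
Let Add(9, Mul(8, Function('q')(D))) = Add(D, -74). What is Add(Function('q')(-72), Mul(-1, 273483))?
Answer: Rational(-2188019, 8) ≈ -2.7350e+5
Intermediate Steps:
Function('q')(D) = Add(Rational(-83, 8), Mul(Rational(1, 8), D)) (Function('q')(D) = Add(Rational(-9, 8), Mul(Rational(1, 8), Add(D, -74))) = Add(Rational(-9, 8), Mul(Rational(1, 8), Add(-74, D))) = Add(Rational(-9, 8), Add(Rational(-37, 4), Mul(Rational(1, 8), D))) = Add(Rational(-83, 8), Mul(Rational(1, 8), D)))
Add(Function('q')(-72), Mul(-1, 273483)) = Add(Add(Rational(-83, 8), Mul(Rational(1, 8), -72)), Mul(-1, 273483)) = Add(Add(Rational(-83, 8), -9), -273483) = Add(Rational(-155, 8), -273483) = Rational(-2188019, 8)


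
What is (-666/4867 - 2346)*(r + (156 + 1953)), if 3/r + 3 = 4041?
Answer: -16207143678660/3275491 ≈ -4.9480e+6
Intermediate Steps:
r = 1/1346 (r = 3/(-3 + 4041) = 3/4038 = 3*(1/4038) = 1/1346 ≈ 0.00074294)
(-666/4867 - 2346)*(r + (156 + 1953)) = (-666/4867 - 2346)*(1/1346 + (156 + 1953)) = (-666*1/4867 - 2346)*(1/1346 + 2109) = (-666/4867 - 2346)*(2838715/1346) = -11418648/4867*2838715/1346 = -16207143678660/3275491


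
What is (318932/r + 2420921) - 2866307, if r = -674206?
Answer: -150141116224/337103 ≈ -4.4539e+5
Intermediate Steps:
(318932/r + 2420921) - 2866307 = (318932/(-674206) + 2420921) - 2866307 = (318932*(-1/674206) + 2420921) - 2866307 = (-159466/337103 + 2420921) - 2866307 = 816099572397/337103 - 2866307 = -150141116224/337103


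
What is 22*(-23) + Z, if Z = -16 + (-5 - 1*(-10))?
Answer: -517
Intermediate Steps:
Z = -11 (Z = -16 + (-5 + 10) = -16 + 5 = -11)
22*(-23) + Z = 22*(-23) - 11 = -506 - 11 = -517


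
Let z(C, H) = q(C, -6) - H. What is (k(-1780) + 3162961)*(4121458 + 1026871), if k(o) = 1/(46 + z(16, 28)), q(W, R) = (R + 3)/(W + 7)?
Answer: 6692709257543026/411 ≈ 1.6284e+13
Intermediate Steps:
q(W, R) = (3 + R)/(7 + W)
z(C, H) = -H - 3/(7 + C) (z(C, H) = (3 - 6)/(7 + C) - H = -3/(7 + C) - H = -H - 3/(7 + C))
k(o) = 23/411 (k(o) = 1/(46 + (-3 - 1*28*(7 + 16))/(7 + 16)) = 1/(46 + (-3 - 1*28*23)/23) = 1/(46 + (-3 - 644)/23) = 1/(46 + (1/23)*(-647)) = 1/(46 - 647/23) = 1/(411/23) = 23/411)
(k(-1780) + 3162961)*(4121458 + 1026871) = (23/411 + 3162961)*(4121458 + 1026871) = (1299976994/411)*5148329 = 6692709257543026/411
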